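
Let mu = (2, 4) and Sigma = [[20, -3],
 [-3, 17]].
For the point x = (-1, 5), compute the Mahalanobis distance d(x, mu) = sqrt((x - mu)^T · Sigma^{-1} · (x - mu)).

Step 1 — centre the observation: (x - mu) = (-3, 1).

Step 2 — invert Sigma. det(Sigma) = 20·17 - (-3)² = 331.
  Sigma^{-1} = (1/det) · [[d, -b], [-b, a]] = [[0.0514, 0.0091],
 [0.0091, 0.0604]].

Step 3 — form the quadratic (x - mu)^T · Sigma^{-1} · (x - mu):
  Sigma^{-1} · (x - mu) = (-0.145, 0.0332).
  (x - mu)^T · [Sigma^{-1} · (x - mu)] = (-3)·(-0.145) + (1)·(0.0332) = 0.4683.

Step 4 — take square root: d = √(0.4683) ≈ 0.6843.

d(x, mu) = √(0.4683) ≈ 0.6843


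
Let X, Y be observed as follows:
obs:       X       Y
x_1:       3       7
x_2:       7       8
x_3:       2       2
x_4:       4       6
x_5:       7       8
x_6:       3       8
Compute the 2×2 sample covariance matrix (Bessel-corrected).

Step 1 — column means:
  mean(X) = (3 + 7 + 2 + 4 + 7 + 3) / 6 = 26/6 = 4.3333
  mean(Y) = (7 + 8 + 2 + 6 + 8 + 8) / 6 = 39/6 = 6.5

Step 2 — sample covariance S[i,j] = (1/(n-1)) · Σ_k (x_{k,i} - mean_i) · (x_{k,j} - mean_j), with n-1 = 5.
  S[X,X] = ((-1.3333)·(-1.3333) + (2.6667)·(2.6667) + (-2.3333)·(-2.3333) + (-0.3333)·(-0.3333) + (2.6667)·(2.6667) + (-1.3333)·(-1.3333)) / 5 = 23.3333/5 = 4.6667
  S[X,Y] = ((-1.3333)·(0.5) + (2.6667)·(1.5) + (-2.3333)·(-4.5) + (-0.3333)·(-0.5) + (2.6667)·(1.5) + (-1.3333)·(1.5)) / 5 = 16/5 = 3.2
  S[Y,Y] = ((0.5)·(0.5) + (1.5)·(1.5) + (-4.5)·(-4.5) + (-0.5)·(-0.5) + (1.5)·(1.5) + (1.5)·(1.5)) / 5 = 27.5/5 = 5.5

S is symmetric (S[j,i] = S[i,j]). Assembling:

S = [[4.6667, 3.2],
 [3.2, 5.5]]


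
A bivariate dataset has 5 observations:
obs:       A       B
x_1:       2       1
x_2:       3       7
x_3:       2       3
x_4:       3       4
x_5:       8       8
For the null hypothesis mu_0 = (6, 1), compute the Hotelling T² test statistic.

Step 1 — sample mean vector:
  mean(A) = (2 + 3 + 2 + 3 + 8) / 5 = 18/5 = 3.6
  mean(B) = (1 + 7 + 3 + 4 + 8) / 5 = 23/5 = 4.6
  x̄ = (3.6, 4.6),  deviation x̄ - mu_0 = (3.6, 4.6) - (6, 1) = (-2.4, 3.6).

Step 2 — sample covariance matrix, S[i,j] = (1/(n-1)) · Σ_k (x_{k,i} - mean_i) · (x_{k,j} - mean_j), divisor n-1 = 4:
  S[A,A] = ((-1.6)·(-1.6) + (-0.6)·(-0.6) + (-1.6)·(-1.6) + (-0.6)·(-0.6) + (4.4)·(4.4)) / 4 = 25.2/4 = 6.3
  S[A,B] = ((-1.6)·(-3.6) + (-0.6)·(2.4) + (-1.6)·(-1.6) + (-0.6)·(-0.6) + (4.4)·(3.4)) / 4 = 22.2/4 = 5.55
  S[B,B] = ((-3.6)·(-3.6) + (2.4)·(2.4) + (-1.6)·(-1.6) + (-0.6)·(-0.6) + (3.4)·(3.4)) / 4 = 33.2/4 = 8.3
  S = [[6.3, 5.55],
 [5.55, 8.3]].

Step 3 — invert S. det(S) = 6.3·8.3 - (5.55)² = 21.4875.
  S^{-1} = (1/det) · [[d, -b], [-b, a]] = [[0.3863, -0.2583],
 [-0.2583, 0.2932]].

Step 4 — quadratic form (x̄ - mu_0)^T · S^{-1} · (x̄ - mu_0):
  S^{-1} · (x̄ - mu_0) = (-1.8569, 1.6754),
  (x̄ - mu_0)^T · [...] = (-2.4)·(-1.8569) + (3.6)·(1.6754) = 10.488.

Step 5 — scale by n: T² = 5 · 10.488 = 52.4398.

T² ≈ 52.4398


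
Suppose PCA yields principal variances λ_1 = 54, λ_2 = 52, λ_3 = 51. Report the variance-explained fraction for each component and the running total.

Step 1 — total variance = trace(Sigma) = Σ λ_i = 54 + 52 + 51 = 157.

Step 2 — fraction explained by component i = λ_i / Σ λ:
  PC1: 54/157 = 0.3439
  PC2: 52/157 = 0.3312
  PC3: 51/157 = 0.3248

Step 3 — cumulative fraction after k components = (λ_1 + ... + λ_k) / Σ λ:
  k = 1: 54/157 = 0.3439
  k = 2: (54 + 52)/157 = 106/157 = 0.6752
  k = 3: (54 + 52 + 51)/157 = 157/157 = 1

Summary (fraction, with percent):

explained: PC1 0.3439 (34.39%), PC2 0.3312 (33.12%), PC3 0.3248 (32.48%);  cumulative: 0.3439, 0.6752, 1


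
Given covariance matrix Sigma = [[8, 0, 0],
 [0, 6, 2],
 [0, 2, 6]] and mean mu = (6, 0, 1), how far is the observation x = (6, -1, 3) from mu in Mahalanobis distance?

Step 1 — centre the observation: (x - mu) = (0, -1, 2).

Step 2 — invert Sigma (cofactor / det for 3×3, or solve directly):
  Sigma^{-1} = [[0.125, 0, 0],
 [0, 0.1875, -0.0625],
 [0, -0.0625, 0.1875]].

Step 3 — form the quadratic (x - mu)^T · Sigma^{-1} · (x - mu):
  Sigma^{-1} · (x - mu) = (0, -0.3125, 0.4375).
  (x - mu)^T · [Sigma^{-1} · (x - mu)] = (0)·(0) + (-1)·(-0.3125) + (2)·(0.4375) = 1.1875.

Step 4 — take square root: d = √(1.1875) ≈ 1.0897.

d(x, mu) = √(1.1875) ≈ 1.0897


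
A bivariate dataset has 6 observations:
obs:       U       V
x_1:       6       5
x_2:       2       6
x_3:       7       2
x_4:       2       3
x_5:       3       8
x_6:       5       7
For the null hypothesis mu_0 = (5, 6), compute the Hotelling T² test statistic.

Step 1 — sample mean vector:
  mean(U) = (6 + 2 + 7 + 2 + 3 + 5) / 6 = 25/6 = 4.1667
  mean(V) = (5 + 6 + 2 + 3 + 8 + 7) / 6 = 31/6 = 5.1667
  x̄ = (4.1667, 5.1667),  deviation x̄ - mu_0 = (4.1667, 5.1667) - (5, 6) = (-0.8333, -0.8333).

Step 2 — sample covariance matrix, S[i,j] = (1/(n-1)) · Σ_k (x_{k,i} - mean_i) · (x_{k,j} - mean_j), divisor n-1 = 5:
  S[U,U] = ((1.8333)·(1.8333) + (-2.1667)·(-2.1667) + (2.8333)·(2.8333) + (-2.1667)·(-2.1667) + (-1.1667)·(-1.1667) + (0.8333)·(0.8333)) / 5 = 22.8333/5 = 4.5667
  S[U,V] = ((1.8333)·(-0.1667) + (-2.1667)·(0.8333) + (2.8333)·(-3.1667) + (-2.1667)·(-2.1667) + (-1.1667)·(2.8333) + (0.8333)·(1.8333)) / 5 = -8.1667/5 = -1.6333
  S[V,V] = ((-0.1667)·(-0.1667) + (0.8333)·(0.8333) + (-3.1667)·(-3.1667) + (-2.1667)·(-2.1667) + (2.8333)·(2.8333) + (1.8333)·(1.8333)) / 5 = 26.8333/5 = 5.3667
  S = [[4.5667, -1.6333],
 [-1.6333, 5.3667]].

Step 3 — invert S. det(S) = 4.5667·5.3667 - (-1.6333)² = 21.84.
  S^{-1} = (1/det) · [[d, -b], [-b, a]] = [[0.2457, 0.0748],
 [0.0748, 0.2091]].

Step 4 — quadratic form (x̄ - mu_0)^T · S^{-1} · (x̄ - mu_0):
  S^{-1} · (x̄ - mu_0) = (-0.2671, -0.2366),
  (x̄ - mu_0)^T · [...] = (-0.8333)·(-0.2671) + (-0.8333)·(-0.2366) = 0.4197.

Step 5 — scale by n: T² = 6 · 0.4197 = 2.5183.

T² ≈ 2.5183


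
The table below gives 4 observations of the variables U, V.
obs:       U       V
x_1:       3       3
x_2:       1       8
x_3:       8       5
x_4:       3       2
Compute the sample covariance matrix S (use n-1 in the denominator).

Step 1 — column means:
  mean(U) = (3 + 1 + 8 + 3) / 4 = 15/4 = 3.75
  mean(V) = (3 + 8 + 5 + 2) / 4 = 18/4 = 4.5

Step 2 — sample covariance S[i,j] = (1/(n-1)) · Σ_k (x_{k,i} - mean_i) · (x_{k,j} - mean_j), with n-1 = 3.
  S[U,U] = ((-0.75)·(-0.75) + (-2.75)·(-2.75) + (4.25)·(4.25) + (-0.75)·(-0.75)) / 3 = 26.75/3 = 8.9167
  S[U,V] = ((-0.75)·(-1.5) + (-2.75)·(3.5) + (4.25)·(0.5) + (-0.75)·(-2.5)) / 3 = -4.5/3 = -1.5
  S[V,V] = ((-1.5)·(-1.5) + (3.5)·(3.5) + (0.5)·(0.5) + (-2.5)·(-2.5)) / 3 = 21/3 = 7

S is symmetric (S[j,i] = S[i,j]). Assembling:

S = [[8.9167, -1.5],
 [-1.5, 7]]


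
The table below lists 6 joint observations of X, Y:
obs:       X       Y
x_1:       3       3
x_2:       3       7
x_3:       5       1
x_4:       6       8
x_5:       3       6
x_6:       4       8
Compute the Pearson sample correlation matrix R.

Step 1 — column means:
  mean(X) = (3 + 3 + 5 + 6 + 3 + 4) / 6 = 24/6 = 4
  mean(Y) = (3 + 7 + 1 + 8 + 6 + 8) / 6 = 33/6 = 5.5

Step 2 — sample variances and covariances s[i,j] = (1/(n-1)) · Σ_k (x_{k,i} - mean_i) · (x_{k,j} - mean_j), with n-1 = 5:
  s[X,X] = ((-1)·(-1) + (-1)·(-1) + (1)·(1) + (2)·(2) + (-1)·(-1) + (0)·(0)) / 5 = 8/5 = 1.6
  s[X,Y] = ((-1)·(-2.5) + (-1)·(1.5) + (1)·(-4.5) + (2)·(2.5) + (-1)·(0.5) + (0)·(2.5)) / 5 = 1/5 = 0.2
  s[Y,Y] = ((-2.5)·(-2.5) + (1.5)·(1.5) + (-4.5)·(-4.5) + (2.5)·(2.5) + (0.5)·(0.5) + (2.5)·(2.5)) / 5 = 41.5/5 = 8.3
  Sample standard deviations s_i = √(s[i,i]):
  s(X) = √(1.6) = 1.2649
  s(Y) = √(8.3) = 2.881

Step 3 — r_{ij} = s_{ij} / (s_i · s_j):
  r[X,X] = 1 (diagonal).
  r[X,Y] = 0.2 / (1.2649 · 2.881) = 0.2 / 3.6442 = 0.0549
  r[Y,Y] = 1 (diagonal).

R is symmetric with unit diagonal. Assembling:

R = [[1, 0.0549],
 [0.0549, 1]]


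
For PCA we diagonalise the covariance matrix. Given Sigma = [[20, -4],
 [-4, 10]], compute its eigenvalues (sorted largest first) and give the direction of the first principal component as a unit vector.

Step 1 — characteristic polynomial of 2×2 Sigma:
  det(Sigma - λI) = λ² - trace · λ + det = 0.
  trace = 20 + 10 = 30, det = 20·10 - (-4)² = 184.
Step 2 — discriminant:
  Δ = trace² - 4·det = 900 - 736 = 164.
Step 3 — eigenvalues:
  λ = (trace ± √Δ)/2 = (30 ± 12.8062)/2,
  λ_1 = 21.4031,  λ_2 = 8.5969.

Step 4 — unit eigenvector for λ_1: solve (Sigma - λ_1 I)v = 0. First row:
  (20 - 21.4031)·v_x + (-4)·v_y = 0, i.e. (-1.4031)·v_x + (-4)·v_y = 0,
  so v ∝ (b, λ_1 - a) = (-4, 1.4031); multiply by -1 so the first entry is positive: u = (4, -1.4031).
  ||u|| = √((4)² + (-1.4031)²) = √(17.9688) ≈ 4.239,
  v_1 = u/||u|| ≈ (0.9436, -0.331) (||v_1|| = 1).

λ_1 = 21.4031,  λ_2 = 8.5969;  v_1 ≈ (0.9436, -0.331)


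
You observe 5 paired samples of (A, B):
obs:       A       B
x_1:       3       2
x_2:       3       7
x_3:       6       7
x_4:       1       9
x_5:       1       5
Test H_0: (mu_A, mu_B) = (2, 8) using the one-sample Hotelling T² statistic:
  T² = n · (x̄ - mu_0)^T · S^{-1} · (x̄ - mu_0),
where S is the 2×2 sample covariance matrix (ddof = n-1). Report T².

Step 1 — sample mean vector:
  mean(A) = (3 + 3 + 6 + 1 + 1) / 5 = 14/5 = 2.8
  mean(B) = (2 + 7 + 7 + 9 + 5) / 5 = 30/5 = 6
  x̄ = (2.8, 6),  deviation x̄ - mu_0 = (2.8, 6) - (2, 8) = (0.8, -2).

Step 2 — sample covariance matrix, S[i,j] = (1/(n-1)) · Σ_k (x_{k,i} - mean_i) · (x_{k,j} - mean_j), divisor n-1 = 4:
  S[A,A] = ((0.2)·(0.2) + (0.2)·(0.2) + (3.2)·(3.2) + (-1.8)·(-1.8) + (-1.8)·(-1.8)) / 4 = 16.8/4 = 4.2
  S[A,B] = ((0.2)·(-4) + (0.2)·(1) + (3.2)·(1) + (-1.8)·(3) + (-1.8)·(-1)) / 4 = -1/4 = -0.25
  S[B,B] = ((-4)·(-4) + (1)·(1) + (1)·(1) + (3)·(3) + (-1)·(-1)) / 4 = 28/4 = 7
  S = [[4.2, -0.25],
 [-0.25, 7]].

Step 3 — invert S. det(S) = 4.2·7 - (-0.25)² = 29.3375.
  S^{-1} = (1/det) · [[d, -b], [-b, a]] = [[0.2386, 0.0085],
 [0.0085, 0.1432]].

Step 4 — quadratic form (x̄ - mu_0)^T · S^{-1} · (x̄ - mu_0):
  S^{-1} · (x̄ - mu_0) = (0.1738, -0.2795),
  (x̄ - mu_0)^T · [...] = (0.8)·(0.1738) + (-2)·(-0.2795) = 0.6981.

Step 5 — scale by n: T² = 5 · 0.6981 = 3.4904.

T² ≈ 3.4904


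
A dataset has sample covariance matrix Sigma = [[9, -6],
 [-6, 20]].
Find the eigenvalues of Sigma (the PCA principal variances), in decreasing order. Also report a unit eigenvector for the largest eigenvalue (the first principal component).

Step 1 — characteristic polynomial of 2×2 Sigma:
  det(Sigma - λI) = λ² - trace · λ + det = 0.
  trace = 9 + 20 = 29, det = 9·20 - (-6)² = 144.
Step 2 — discriminant:
  Δ = trace² - 4·det = 841 - 576 = 265.
Step 3 — eigenvalues:
  λ = (trace ± √Δ)/2 = (29 ± 16.2788)/2,
  λ_1 = 22.6394,  λ_2 = 6.3606.

Step 4 — unit eigenvector for λ_1: solve (Sigma - λ_1 I)v = 0. First row:
  (9 - 22.6394)·v_x + (-6)·v_y = 0, i.e. (-13.6394)·v_x + (-6)·v_y = 0,
  so v ∝ (b, λ_1 - a) = (-6, 13.6394); multiply by -1 so the first entry is positive: u = (6, -13.6394).
  ||u|| = √((6)² + (-13.6394)²) = √(222.0335) ≈ 14.9008,
  v_1 = u/||u|| ≈ (0.4027, -0.9153) (||v_1|| = 1).

λ_1 = 22.6394,  λ_2 = 6.3606;  v_1 ≈ (0.4027, -0.9153)


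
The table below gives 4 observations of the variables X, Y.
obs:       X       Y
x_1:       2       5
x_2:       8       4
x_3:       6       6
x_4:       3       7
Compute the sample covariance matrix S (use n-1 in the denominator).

Step 1 — column means:
  mean(X) = (2 + 8 + 6 + 3) / 4 = 19/4 = 4.75
  mean(Y) = (5 + 4 + 6 + 7) / 4 = 22/4 = 5.5

Step 2 — sample covariance S[i,j] = (1/(n-1)) · Σ_k (x_{k,i} - mean_i) · (x_{k,j} - mean_j), with n-1 = 3.
  S[X,X] = ((-2.75)·(-2.75) + (3.25)·(3.25) + (1.25)·(1.25) + (-1.75)·(-1.75)) / 3 = 22.75/3 = 7.5833
  S[X,Y] = ((-2.75)·(-0.5) + (3.25)·(-1.5) + (1.25)·(0.5) + (-1.75)·(1.5)) / 3 = -5.5/3 = -1.8333
  S[Y,Y] = ((-0.5)·(-0.5) + (-1.5)·(-1.5) + (0.5)·(0.5) + (1.5)·(1.5)) / 3 = 5/3 = 1.6667

S is symmetric (S[j,i] = S[i,j]). Assembling:

S = [[7.5833, -1.8333],
 [-1.8333, 1.6667]]


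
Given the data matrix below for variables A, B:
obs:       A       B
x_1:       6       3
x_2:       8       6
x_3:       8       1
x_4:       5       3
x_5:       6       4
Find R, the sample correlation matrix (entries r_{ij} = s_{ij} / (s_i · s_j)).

Step 1 — column means:
  mean(A) = (6 + 8 + 8 + 5 + 6) / 5 = 33/5 = 6.6
  mean(B) = (3 + 6 + 1 + 3 + 4) / 5 = 17/5 = 3.4

Step 2 — sample variances and covariances s[i,j] = (1/(n-1)) · Σ_k (x_{k,i} - mean_i) · (x_{k,j} - mean_j), with n-1 = 4:
  s[A,A] = ((-0.6)·(-0.6) + (1.4)·(1.4) + (1.4)·(1.4) + (-1.6)·(-1.6) + (-0.6)·(-0.6)) / 4 = 7.2/4 = 1.8
  s[A,B] = ((-0.6)·(-0.4) + (1.4)·(2.6) + (1.4)·(-2.4) + (-1.6)·(-0.4) + (-0.6)·(0.6)) / 4 = 0.8/4 = 0.2
  s[B,B] = ((-0.4)·(-0.4) + (2.6)·(2.6) + (-2.4)·(-2.4) + (-0.4)·(-0.4) + (0.6)·(0.6)) / 4 = 13.2/4 = 3.3
  Sample standard deviations s_i = √(s[i,i]):
  s(A) = √(1.8) = 1.3416
  s(B) = √(3.3) = 1.8166

Step 3 — r_{ij} = s_{ij} / (s_i · s_j):
  r[A,A] = 1 (diagonal).
  r[A,B] = 0.2 / (1.3416 · 1.8166) = 0.2 / 2.4372 = 0.0821
  r[B,B] = 1 (diagonal).

R is symmetric with unit diagonal. Assembling:

R = [[1, 0.0821],
 [0.0821, 1]]


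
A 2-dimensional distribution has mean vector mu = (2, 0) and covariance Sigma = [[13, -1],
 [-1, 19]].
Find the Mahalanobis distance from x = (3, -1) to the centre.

Step 1 — centre the observation: (x - mu) = (1, -1).

Step 2 — invert Sigma. det(Sigma) = 13·19 - (-1)² = 246.
  Sigma^{-1} = (1/det) · [[d, -b], [-b, a]] = [[0.0772, 0.0041],
 [0.0041, 0.0528]].

Step 3 — form the quadratic (x - mu)^T · Sigma^{-1} · (x - mu):
  Sigma^{-1} · (x - mu) = (0.0732, -0.0488).
  (x - mu)^T · [Sigma^{-1} · (x - mu)] = (1)·(0.0732) + (-1)·(-0.0488) = 0.122.

Step 4 — take square root: d = √(0.122) ≈ 0.3492.

d(x, mu) = √(0.122) ≈ 0.3492


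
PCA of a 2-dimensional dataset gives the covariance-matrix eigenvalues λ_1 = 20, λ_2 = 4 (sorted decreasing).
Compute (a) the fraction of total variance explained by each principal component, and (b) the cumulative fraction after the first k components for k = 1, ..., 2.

Step 1 — total variance = trace(Sigma) = Σ λ_i = 20 + 4 = 24.

Step 2 — fraction explained by component i = λ_i / Σ λ:
  PC1: 20/24 = 0.8333
  PC2: 4/24 = 0.1667

Step 3 — cumulative fraction after k components = (λ_1 + ... + λ_k) / Σ λ:
  k = 1: 20/24 = 0.8333
  k = 2: (20 + 4)/24 = 24/24 = 1

Summary (fraction, with percent):

explained: PC1 0.8333 (83.33%), PC2 0.1667 (16.67%);  cumulative: 0.8333, 1


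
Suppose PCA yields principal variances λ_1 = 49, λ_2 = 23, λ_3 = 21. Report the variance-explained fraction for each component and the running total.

Step 1 — total variance = trace(Sigma) = Σ λ_i = 49 + 23 + 21 = 93.

Step 2 — fraction explained by component i = λ_i / Σ λ:
  PC1: 49/93 = 0.5269
  PC2: 23/93 = 0.2473
  PC3: 21/93 = 0.2258

Step 3 — cumulative fraction after k components = (λ_1 + ... + λ_k) / Σ λ:
  k = 1: 49/93 = 0.5269
  k = 2: (49 + 23)/93 = 72/93 = 0.7742
  k = 3: (49 + 23 + 21)/93 = 93/93 = 1

Summary (fraction, with percent):

explained: PC1 0.5269 (52.69%), PC2 0.2473 (24.73%), PC3 0.2258 (22.58%);  cumulative: 0.5269, 0.7742, 1


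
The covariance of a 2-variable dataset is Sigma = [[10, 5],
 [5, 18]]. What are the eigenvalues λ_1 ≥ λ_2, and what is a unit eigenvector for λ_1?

Step 1 — characteristic polynomial of 2×2 Sigma:
  det(Sigma - λI) = λ² - trace · λ + det = 0.
  trace = 10 + 18 = 28, det = 10·18 - (5)² = 155.
Step 2 — discriminant:
  Δ = trace² - 4·det = 784 - 620 = 164.
Step 3 — eigenvalues:
  λ = (trace ± √Δ)/2 = (28 ± 12.8062)/2,
  λ_1 = 20.4031,  λ_2 = 7.5969.

Step 4 — unit eigenvector for λ_1: solve (Sigma - λ_1 I)v = 0. First row:
  (10 - 20.4031)·v_x + (5)·v_y = 0, i.e. (-10.4031)·v_x + (5)·v_y = 0,
  so v ∝ (b, λ_1 - a) = (5, 10.4031) = u.
  ||u|| = √((5)² + (10.4031)²) = √(133.225) ≈ 11.5423,
  v_1 = u/||u|| ≈ (0.4332, 0.9013) (||v_1|| = 1).

λ_1 = 20.4031,  λ_2 = 7.5969;  v_1 ≈ (0.4332, 0.9013)


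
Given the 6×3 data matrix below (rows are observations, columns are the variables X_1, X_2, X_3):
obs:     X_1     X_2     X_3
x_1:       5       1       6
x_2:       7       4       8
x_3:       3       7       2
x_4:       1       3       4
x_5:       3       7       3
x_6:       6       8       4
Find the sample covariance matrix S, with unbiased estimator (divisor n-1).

Step 1 — column means:
  mean(X_1) = (5 + 7 + 3 + 1 + 3 + 6) / 6 = 25/6 = 4.1667
  mean(X_2) = (1 + 4 + 7 + 3 + 7 + 8) / 6 = 30/6 = 5
  mean(X_3) = (6 + 8 + 2 + 4 + 3 + 4) / 6 = 27/6 = 4.5

Step 2 — sample covariance S[i,j] = (1/(n-1)) · Σ_k (x_{k,i} - mean_i) · (x_{k,j} - mean_j), with n-1 = 5.
  S[X_1,X_1] = ((0.8333)·(0.8333) + (2.8333)·(2.8333) + (-1.1667)·(-1.1667) + (-3.1667)·(-3.1667) + (-1.1667)·(-1.1667) + (1.8333)·(1.8333)) / 5 = 24.8333/5 = 4.9667
  S[X_1,X_2] = ((0.8333)·(-4) + (2.8333)·(-1) + (-1.1667)·(2) + (-3.1667)·(-2) + (-1.1667)·(2) + (1.8333)·(3)) / 5 = 1/5 = 0.2
  S[X_1,X_3] = ((0.8333)·(1.5) + (2.8333)·(3.5) + (-1.1667)·(-2.5) + (-3.1667)·(-0.5) + (-1.1667)·(-1.5) + (1.8333)·(-0.5)) / 5 = 16.5/5 = 3.3
  S[X_2,X_2] = ((-4)·(-4) + (-1)·(-1) + (2)·(2) + (-2)·(-2) + (2)·(2) + (3)·(3)) / 5 = 38/5 = 7.6
  S[X_2,X_3] = ((-4)·(1.5) + (-1)·(3.5) + (2)·(-2.5) + (-2)·(-0.5) + (2)·(-1.5) + (3)·(-0.5)) / 5 = -18/5 = -3.6
  S[X_3,X_3] = ((1.5)·(1.5) + (3.5)·(3.5) + (-2.5)·(-2.5) + (-0.5)·(-0.5) + (-1.5)·(-1.5) + (-0.5)·(-0.5)) / 5 = 23.5/5 = 4.7

S is symmetric (S[j,i] = S[i,j]). Assembling:

S = [[4.9667, 0.2, 3.3],
 [0.2, 7.6, -3.6],
 [3.3, -3.6, 4.7]]


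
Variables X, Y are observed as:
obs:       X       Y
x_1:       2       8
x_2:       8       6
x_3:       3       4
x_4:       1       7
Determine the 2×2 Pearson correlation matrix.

Step 1 — column means:
  mean(X) = (2 + 8 + 3 + 1) / 4 = 14/4 = 3.5
  mean(Y) = (8 + 6 + 4 + 7) / 4 = 25/4 = 6.25

Step 2 — sample variances and covariances s[i,j] = (1/(n-1)) · Σ_k (x_{k,i} - mean_i) · (x_{k,j} - mean_j), with n-1 = 3:
  s[X,X] = ((-1.5)·(-1.5) + (4.5)·(4.5) + (-0.5)·(-0.5) + (-2.5)·(-2.5)) / 3 = 29/3 = 9.6667
  s[X,Y] = ((-1.5)·(1.75) + (4.5)·(-0.25) + (-0.5)·(-2.25) + (-2.5)·(0.75)) / 3 = -4.5/3 = -1.5
  s[Y,Y] = ((1.75)·(1.75) + (-0.25)·(-0.25) + (-2.25)·(-2.25) + (0.75)·(0.75)) / 3 = 8.75/3 = 2.9167
  Sample standard deviations s_i = √(s[i,i]):
  s(X) = √(9.6667) = 3.1091
  s(Y) = √(2.9167) = 1.7078

Step 3 — r_{ij} = s_{ij} / (s_i · s_j):
  r[X,X] = 1 (diagonal).
  r[X,Y] = -1.5 / (3.1091 · 1.7078) = -1.5 / 5.3098 = -0.2825
  r[Y,Y] = 1 (diagonal).

R is symmetric with unit diagonal. Assembling:

R = [[1, -0.2825],
 [-0.2825, 1]]


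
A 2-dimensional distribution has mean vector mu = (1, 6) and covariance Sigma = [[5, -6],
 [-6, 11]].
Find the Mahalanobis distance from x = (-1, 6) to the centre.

Step 1 — centre the observation: (x - mu) = (-2, 0).

Step 2 — invert Sigma. det(Sigma) = 5·11 - (-6)² = 19.
  Sigma^{-1} = (1/det) · [[d, -b], [-b, a]] = [[0.5789, 0.3158],
 [0.3158, 0.2632]].

Step 3 — form the quadratic (x - mu)^T · Sigma^{-1} · (x - mu):
  Sigma^{-1} · (x - mu) = (-1.1579, -0.6316).
  (x - mu)^T · [Sigma^{-1} · (x - mu)] = (-2)·(-1.1579) + (0)·(-0.6316) = 2.3158.

Step 4 — take square root: d = √(2.3158) ≈ 1.5218.

d(x, mu) = √(2.3158) ≈ 1.5218


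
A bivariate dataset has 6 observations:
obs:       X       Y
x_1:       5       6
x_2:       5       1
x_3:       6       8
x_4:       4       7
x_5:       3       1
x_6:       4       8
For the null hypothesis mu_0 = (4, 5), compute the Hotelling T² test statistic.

Step 1 — sample mean vector:
  mean(X) = (5 + 5 + 6 + 4 + 3 + 4) / 6 = 27/6 = 4.5
  mean(Y) = (6 + 1 + 8 + 7 + 1 + 8) / 6 = 31/6 = 5.1667
  x̄ = (4.5, 5.1667),  deviation x̄ - mu_0 = (4.5, 5.1667) - (4, 5) = (0.5, 0.1667).

Step 2 — sample covariance matrix, S[i,j] = (1/(n-1)) · Σ_k (x_{k,i} - mean_i) · (x_{k,j} - mean_j), divisor n-1 = 5:
  S[X,X] = ((0.5)·(0.5) + (0.5)·(0.5) + (1.5)·(1.5) + (-0.5)·(-0.5) + (-1.5)·(-1.5) + (-0.5)·(-0.5)) / 5 = 5.5/5 = 1.1
  S[X,Y] = ((0.5)·(0.8333) + (0.5)·(-4.1667) + (1.5)·(2.8333) + (-0.5)·(1.8333) + (-1.5)·(-4.1667) + (-0.5)·(2.8333)) / 5 = 6.5/5 = 1.3
  S[Y,Y] = ((0.8333)·(0.8333) + (-4.1667)·(-4.1667) + (2.8333)·(2.8333) + (1.8333)·(1.8333) + (-4.1667)·(-4.1667) + (2.8333)·(2.8333)) / 5 = 54.8333/5 = 10.9667
  S = [[1.1, 1.3],
 [1.3, 10.9667]].

Step 3 — invert S. det(S) = 1.1·10.9667 - (1.3)² = 10.3733.
  S^{-1} = (1/det) · [[d, -b], [-b, a]] = [[1.0572, -0.1253],
 [-0.1253, 0.106]].

Step 4 — quadratic form (x̄ - mu_0)^T · S^{-1} · (x̄ - mu_0):
  S^{-1} · (x̄ - mu_0) = (0.5077, -0.045),
  (x̄ - mu_0)^T · [...] = (0.5)·(0.5077) + (0.1667)·(-0.045) = 0.2464.

Step 5 — scale by n: T² = 6 · 0.2464 = 1.4781.

T² ≈ 1.4781


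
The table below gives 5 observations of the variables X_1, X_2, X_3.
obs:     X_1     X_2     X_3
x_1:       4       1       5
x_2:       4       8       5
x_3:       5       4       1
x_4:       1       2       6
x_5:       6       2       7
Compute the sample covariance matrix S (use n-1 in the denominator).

Step 1 — column means:
  mean(X_1) = (4 + 4 + 5 + 1 + 6) / 5 = 20/5 = 4
  mean(X_2) = (1 + 8 + 4 + 2 + 2) / 5 = 17/5 = 3.4
  mean(X_3) = (5 + 5 + 1 + 6 + 7) / 5 = 24/5 = 4.8

Step 2 — sample covariance S[i,j] = (1/(n-1)) · Σ_k (x_{k,i} - mean_i) · (x_{k,j} - mean_j), with n-1 = 4.
  S[X_1,X_1] = ((0)·(0) + (0)·(0) + (1)·(1) + (-3)·(-3) + (2)·(2)) / 4 = 14/4 = 3.5
  S[X_1,X_2] = ((0)·(-2.4) + (0)·(4.6) + (1)·(0.6) + (-3)·(-1.4) + (2)·(-1.4)) / 4 = 2/4 = 0.5
  S[X_1,X_3] = ((0)·(0.2) + (0)·(0.2) + (1)·(-3.8) + (-3)·(1.2) + (2)·(2.2)) / 4 = -3/4 = -0.75
  S[X_2,X_2] = ((-2.4)·(-2.4) + (4.6)·(4.6) + (0.6)·(0.6) + (-1.4)·(-1.4) + (-1.4)·(-1.4)) / 4 = 31.2/4 = 7.8
  S[X_2,X_3] = ((-2.4)·(0.2) + (4.6)·(0.2) + (0.6)·(-3.8) + (-1.4)·(1.2) + (-1.4)·(2.2)) / 4 = -6.6/4 = -1.65
  S[X_3,X_3] = ((0.2)·(0.2) + (0.2)·(0.2) + (-3.8)·(-3.8) + (1.2)·(1.2) + (2.2)·(2.2)) / 4 = 20.8/4 = 5.2

S is symmetric (S[j,i] = S[i,j]). Assembling:

S = [[3.5, 0.5, -0.75],
 [0.5, 7.8, -1.65],
 [-0.75, -1.65, 5.2]]


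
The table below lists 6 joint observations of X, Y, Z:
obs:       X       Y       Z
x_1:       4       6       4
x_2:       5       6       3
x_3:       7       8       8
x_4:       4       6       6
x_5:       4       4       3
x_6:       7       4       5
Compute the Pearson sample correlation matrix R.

Step 1 — column means:
  mean(X) = (4 + 5 + 7 + 4 + 4 + 7) / 6 = 31/6 = 5.1667
  mean(Y) = (6 + 6 + 8 + 6 + 4 + 4) / 6 = 34/6 = 5.6667
  mean(Z) = (4 + 3 + 8 + 6 + 3 + 5) / 6 = 29/6 = 4.8333

Step 2 — sample variances and covariances s[i,j] = (1/(n-1)) · Σ_k (x_{k,i} - mean_i) · (x_{k,j} - mean_j), with n-1 = 5:
  s[X,X] = ((-1.1667)·(-1.1667) + (-0.1667)·(-0.1667) + (1.8333)·(1.8333) + (-1.1667)·(-1.1667) + (-1.1667)·(-1.1667) + (1.8333)·(1.8333)) / 5 = 10.8333/5 = 2.1667
  s[X,Y] = ((-1.1667)·(0.3333) + (-0.1667)·(0.3333) + (1.8333)·(2.3333) + (-1.1667)·(0.3333) + (-1.1667)·(-1.6667) + (1.8333)·(-1.6667)) / 5 = 2.3333/5 = 0.4667
  s[X,Z] = ((-1.1667)·(-0.8333) + (-0.1667)·(-1.8333) + (1.8333)·(3.1667) + (-1.1667)·(1.1667) + (-1.1667)·(-1.8333) + (1.8333)·(0.1667)) / 5 = 8.1667/5 = 1.6333
  s[Y,Y] = ((0.3333)·(0.3333) + (0.3333)·(0.3333) + (2.3333)·(2.3333) + (0.3333)·(0.3333) + (-1.6667)·(-1.6667) + (-1.6667)·(-1.6667)) / 5 = 11.3333/5 = 2.2667
  s[Y,Z] = ((0.3333)·(-0.8333) + (0.3333)·(-1.8333) + (2.3333)·(3.1667) + (0.3333)·(1.1667) + (-1.6667)·(-1.8333) + (-1.6667)·(0.1667)) / 5 = 9.6667/5 = 1.9333
  s[Z,Z] = ((-0.8333)·(-0.8333) + (-1.8333)·(-1.8333) + (3.1667)·(3.1667) + (1.1667)·(1.1667) + (-1.8333)·(-1.8333) + (0.1667)·(0.1667)) / 5 = 18.8333/5 = 3.7667
  Sample standard deviations s_i = √(s[i,i]):
  s(X) = √(2.1667) = 1.472
  s(Y) = √(2.2667) = 1.5055
  s(Z) = √(3.7667) = 1.9408

Step 3 — r_{ij} = s_{ij} / (s_i · s_j):
  r[X,X] = 1 (diagonal).
  r[X,Y] = 0.4667 / (1.472 · 1.5055) = 0.4667 / 2.2161 = 0.2106
  r[X,Z] = 1.6333 / (1.472 · 1.9408) = 1.6333 / 2.8568 = 0.5717
  r[Y,Y] = 1 (diagonal).
  r[Y,Z] = 1.9333 / (1.5055 · 1.9408) = 1.9333 / 2.9219 = 0.6617
  r[Z,Z] = 1 (diagonal).

R is symmetric with unit diagonal. Assembling:

R = [[1, 0.2106, 0.5717],
 [0.2106, 1, 0.6617],
 [0.5717, 0.6617, 1]]


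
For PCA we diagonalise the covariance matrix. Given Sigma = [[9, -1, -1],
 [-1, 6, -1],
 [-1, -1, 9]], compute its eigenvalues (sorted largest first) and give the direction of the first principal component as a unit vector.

Step 1 — characteristic polynomial p(λ) = det(λI - Sigma) = λ³ - tr·λ² + c_1·λ - det, where tr = trace, c_1 = sum of the principal 2×2 minors, det = det(Sigma):
  tr = 9 + 6 + 9 = 24,
  c_1 = (9·6 - (-1)²) + (9·9 - (-1)²) + (6·9 - (-1)²) = 53 + 80 + 53 = 186,
  det = 9·(6·9 - (-1)²) - (-1)·((-1)·9 - (-1)·(-1)) + (-1)·((-1)·(-1) - 6·(-1)) = 9·(53) - (-1)·(-10) + (-1)·(7) = 460.
  So p(λ) = λ³ - 24λ² + 186λ - 460.
Step 2 — look for an integer root (rational root theorem: any rational root is an integer divisor of 460). Testing λ = 10:
  p(10) = 1000 - 2400 + 1860 - 460 = 0  ✓
  Dividing out (λ - 10): p(λ) = (λ - 10)(λ² - 14λ + 46).
Step 3 — remaining eigenvalues from the quadratic λ² - 14λ + 46 = 0:
  Δ = 14² - 4·46 = 196 - 184 = 12,  λ = (14 ± √12)/2 = (14 ± 3.4641)/2 ≈ 8.7321 or 5.2679.
  Sorted: λ_1 = 10,  λ_2 = 8.7321,  λ_3 = 5.2679  (check: sum = 24 = tr ✓).

Step 4 — unit eigenvector for λ_1 = 10: v spans the null space of (Sigma - λ_1 I), whose rows are
  r_1 = (-1, -1, -1),  r_2 = (-1, -4, -1),  r_3 = (-1, -1, -1).
  v is orthogonal to every row, so take v ∝ r_1 × r_2 = ((-1)·(-1) - (-1)·(-4), (-1)·(-1) - (-1)·(-1), (-1)·(-4) - (-1)·(-1)) = (-3, 0, 3).
  Rescale (divide by 3; multiply by -1 so the first nonzero entry is positive): u = (1, 0, -1).
  ||u|| = √((1)² + (0)² + (-1)²) = √(2) ≈ 1.4142,  v_1 = u/||u|| ≈ (0.7071, 0, -0.7071) (||v_1|| = 1).

λ_1 = 10,  λ_2 = 8.7321,  λ_3 = 5.2679;  v_1 ≈ (0.7071, 0, -0.7071)


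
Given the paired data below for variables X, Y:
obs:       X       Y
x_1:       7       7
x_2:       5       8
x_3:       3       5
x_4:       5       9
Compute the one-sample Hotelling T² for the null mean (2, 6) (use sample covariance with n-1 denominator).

Step 1 — sample mean vector:
  mean(X) = (7 + 5 + 3 + 5) / 4 = 20/4 = 5
  mean(Y) = (7 + 8 + 5 + 9) / 4 = 29/4 = 7.25
  x̄ = (5, 7.25),  deviation x̄ - mu_0 = (5, 7.25) - (2, 6) = (3, 1.25).

Step 2 — sample covariance matrix, S[i,j] = (1/(n-1)) · Σ_k (x_{k,i} - mean_i) · (x_{k,j} - mean_j), divisor n-1 = 3:
  S[X,X] = ((2)·(2) + (0)·(0) + (-2)·(-2) + (0)·(0)) / 3 = 8/3 = 2.6667
  S[X,Y] = ((2)·(-0.25) + (0)·(0.75) + (-2)·(-2.25) + (0)·(1.75)) / 3 = 4/3 = 1.3333
  S[Y,Y] = ((-0.25)·(-0.25) + (0.75)·(0.75) + (-2.25)·(-2.25) + (1.75)·(1.75)) / 3 = 8.75/3 = 2.9167
  S = [[2.6667, 1.3333],
 [1.3333, 2.9167]].

Step 3 — invert S. det(S) = 2.6667·2.9167 - (1.3333)² = 6.
  S^{-1} = (1/det) · [[d, -b], [-b, a]] = [[0.4861, -0.2222],
 [-0.2222, 0.4444]].

Step 4 — quadratic form (x̄ - mu_0)^T · S^{-1} · (x̄ - mu_0):
  S^{-1} · (x̄ - mu_0) = (1.1806, -0.1111),
  (x̄ - mu_0)^T · [...] = (3)·(1.1806) + (1.25)·(-0.1111) = 3.4028.

Step 5 — scale by n: T² = 4 · 3.4028 = 13.6111.

T² ≈ 13.6111


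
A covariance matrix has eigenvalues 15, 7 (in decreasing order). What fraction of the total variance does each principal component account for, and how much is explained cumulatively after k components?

Step 1 — total variance = trace(Sigma) = Σ λ_i = 15 + 7 = 22.

Step 2 — fraction explained by component i = λ_i / Σ λ:
  PC1: 15/22 = 0.6818
  PC2: 7/22 = 0.3182

Step 3 — cumulative fraction after k components = (λ_1 + ... + λ_k) / Σ λ:
  k = 1: 15/22 = 0.6818
  k = 2: (15 + 7)/22 = 22/22 = 1

Summary (fraction, with percent):

explained: PC1 0.6818 (68.18%), PC2 0.3182 (31.82%);  cumulative: 0.6818, 1


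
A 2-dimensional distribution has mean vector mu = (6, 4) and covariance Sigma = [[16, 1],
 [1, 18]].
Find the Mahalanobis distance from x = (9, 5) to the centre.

Step 1 — centre the observation: (x - mu) = (3, 1).

Step 2 — invert Sigma. det(Sigma) = 16·18 - (1)² = 287.
  Sigma^{-1} = (1/det) · [[d, -b], [-b, a]] = [[0.0627, -0.0035],
 [-0.0035, 0.0557]].

Step 3 — form the quadratic (x - mu)^T · Sigma^{-1} · (x - mu):
  Sigma^{-1} · (x - mu) = (0.1847, 0.0453).
  (x - mu)^T · [Sigma^{-1} · (x - mu)] = (3)·(0.1847) + (1)·(0.0453) = 0.5993.

Step 4 — take square root: d = √(0.5993) ≈ 0.7741.

d(x, mu) = √(0.5993) ≈ 0.7741


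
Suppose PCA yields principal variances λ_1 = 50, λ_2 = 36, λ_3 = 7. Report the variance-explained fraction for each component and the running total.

Step 1 — total variance = trace(Sigma) = Σ λ_i = 50 + 36 + 7 = 93.

Step 2 — fraction explained by component i = λ_i / Σ λ:
  PC1: 50/93 = 0.5376
  PC2: 36/93 = 0.3871
  PC3: 7/93 = 0.0753

Step 3 — cumulative fraction after k components = (λ_1 + ... + λ_k) / Σ λ:
  k = 1: 50/93 = 0.5376
  k = 2: (50 + 36)/93 = 86/93 = 0.9247
  k = 3: (50 + 36 + 7)/93 = 93/93 = 1

Summary (fraction, with percent):

explained: PC1 0.5376 (53.76%), PC2 0.3871 (38.71%), PC3 0.0753 (7.53%);  cumulative: 0.5376, 0.9247, 1


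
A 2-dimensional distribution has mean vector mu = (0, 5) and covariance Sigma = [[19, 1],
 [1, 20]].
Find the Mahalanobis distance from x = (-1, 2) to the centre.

Step 1 — centre the observation: (x - mu) = (-1, -3).

Step 2 — invert Sigma. det(Sigma) = 19·20 - (1)² = 379.
  Sigma^{-1} = (1/det) · [[d, -b], [-b, a]] = [[0.0528, -0.0026],
 [-0.0026, 0.0501]].

Step 3 — form the quadratic (x - mu)^T · Sigma^{-1} · (x - mu):
  Sigma^{-1} · (x - mu) = (-0.0449, -0.1478).
  (x - mu)^T · [Sigma^{-1} · (x - mu)] = (-1)·(-0.0449) + (-3)·(-0.1478) = 0.4881.

Step 4 — take square root: d = √(0.4881) ≈ 0.6987.

d(x, mu) = √(0.4881) ≈ 0.6987


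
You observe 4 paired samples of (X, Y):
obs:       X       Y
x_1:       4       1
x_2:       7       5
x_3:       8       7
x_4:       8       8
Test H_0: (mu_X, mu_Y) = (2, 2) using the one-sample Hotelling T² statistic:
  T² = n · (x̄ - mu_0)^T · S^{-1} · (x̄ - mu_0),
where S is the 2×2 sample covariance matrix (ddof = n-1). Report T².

Step 1 — sample mean vector:
  mean(X) = (4 + 7 + 8 + 8) / 4 = 27/4 = 6.75
  mean(Y) = (1 + 5 + 7 + 8) / 4 = 21/4 = 5.25
  x̄ = (6.75, 5.25),  deviation x̄ - mu_0 = (6.75, 5.25) - (2, 2) = (4.75, 3.25).

Step 2 — sample covariance matrix, S[i,j] = (1/(n-1)) · Σ_k (x_{k,i} - mean_i) · (x_{k,j} - mean_j), divisor n-1 = 3:
  S[X,X] = ((-2.75)·(-2.75) + (0.25)·(0.25) + (1.25)·(1.25) + (1.25)·(1.25)) / 3 = 10.75/3 = 3.5833
  S[X,Y] = ((-2.75)·(-4.25) + (0.25)·(-0.25) + (1.25)·(1.75) + (1.25)·(2.75)) / 3 = 17.25/3 = 5.75
  S[Y,Y] = ((-4.25)·(-4.25) + (-0.25)·(-0.25) + (1.75)·(1.75) + (2.75)·(2.75)) / 3 = 28.75/3 = 9.5833
  S = [[3.5833, 5.75],
 [5.75, 9.5833]].

Step 3 — invert S. det(S) = 3.5833·9.5833 - (5.75)² = 1.2778.
  S^{-1} = (1/det) · [[d, -b], [-b, a]] = [[7.5, -4.5],
 [-4.5, 2.8043]].

Step 4 — quadratic form (x̄ - mu_0)^T · S^{-1} · (x̄ - mu_0):
  S^{-1} · (x̄ - mu_0) = (21, -12.2609),
  (x̄ - mu_0)^T · [...] = (4.75)·(21) + (3.25)·(-12.2609) = 59.9022.

Step 5 — scale by n: T² = 4 · 59.9022 = 239.6087.

T² ≈ 239.6087


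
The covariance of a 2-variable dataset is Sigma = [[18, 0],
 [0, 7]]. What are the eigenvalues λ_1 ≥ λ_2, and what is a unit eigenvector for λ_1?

Step 1 — characteristic polynomial of 2×2 Sigma:
  det(Sigma - λI) = λ² - trace · λ + det = 0.
  trace = 18 + 7 = 25, det = 18·7 - (0)² = 126.
Step 2 — discriminant:
  Δ = trace² - 4·det = 625 - 504 = 121.
Step 3 — eigenvalues:
  λ = (trace ± √Δ)/2 = (25 ± 11)/2,
  λ_1 = 18,  λ_2 = 7.

Step 4 — unit eigenvector for λ_1: Sigma is diagonal, so its eigenvectors are the coordinate axes. λ_1 = 18 is the diagonal entry on the first coordinate axis, hence
  v_1 = (1, 0) (||v_1|| = 1).

λ_1 = 18,  λ_2 = 7;  v_1 ≈ (1, 0)


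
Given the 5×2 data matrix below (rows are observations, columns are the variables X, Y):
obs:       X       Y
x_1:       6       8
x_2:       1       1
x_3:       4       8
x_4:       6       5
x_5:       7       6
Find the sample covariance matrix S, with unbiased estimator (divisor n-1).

Step 1 — column means:
  mean(X) = (6 + 1 + 4 + 6 + 7) / 5 = 24/5 = 4.8
  mean(Y) = (8 + 1 + 8 + 5 + 6) / 5 = 28/5 = 5.6

Step 2 — sample covariance S[i,j] = (1/(n-1)) · Σ_k (x_{k,i} - mean_i) · (x_{k,j} - mean_j), with n-1 = 4.
  S[X,X] = ((1.2)·(1.2) + (-3.8)·(-3.8) + (-0.8)·(-0.8) + (1.2)·(1.2) + (2.2)·(2.2)) / 4 = 22.8/4 = 5.7
  S[X,Y] = ((1.2)·(2.4) + (-3.8)·(-4.6) + (-0.8)·(2.4) + (1.2)·(-0.6) + (2.2)·(0.4)) / 4 = 18.6/4 = 4.65
  S[Y,Y] = ((2.4)·(2.4) + (-4.6)·(-4.6) + (2.4)·(2.4) + (-0.6)·(-0.6) + (0.4)·(0.4)) / 4 = 33.2/4 = 8.3

S is symmetric (S[j,i] = S[i,j]). Assembling:

S = [[5.7, 4.65],
 [4.65, 8.3]]


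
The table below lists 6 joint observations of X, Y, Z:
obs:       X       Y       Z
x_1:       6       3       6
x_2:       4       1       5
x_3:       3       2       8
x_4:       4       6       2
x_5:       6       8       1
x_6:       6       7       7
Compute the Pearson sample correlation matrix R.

Step 1 — column means:
  mean(X) = (6 + 4 + 3 + 4 + 6 + 6) / 6 = 29/6 = 4.8333
  mean(Y) = (3 + 1 + 2 + 6 + 8 + 7) / 6 = 27/6 = 4.5
  mean(Z) = (6 + 5 + 8 + 2 + 1 + 7) / 6 = 29/6 = 4.8333

Step 2 — sample variances and covariances s[i,j] = (1/(n-1)) · Σ_k (x_{k,i} - mean_i) · (x_{k,j} - mean_j), with n-1 = 5:
  s[X,X] = ((1.1667)·(1.1667) + (-0.8333)·(-0.8333) + (-1.8333)·(-1.8333) + (-0.8333)·(-0.8333) + (1.1667)·(1.1667) + (1.1667)·(1.1667)) / 5 = 8.8333/5 = 1.7667
  s[X,Y] = ((1.1667)·(-1.5) + (-0.8333)·(-3.5) + (-1.8333)·(-2.5) + (-0.8333)·(1.5) + (1.1667)·(3.5) + (1.1667)·(2.5)) / 5 = 11.5/5 = 2.3
  s[X,Z] = ((1.1667)·(1.1667) + (-0.8333)·(0.1667) + (-1.8333)·(3.1667) + (-0.8333)·(-2.8333) + (1.1667)·(-3.8333) + (1.1667)·(2.1667)) / 5 = -4.1667/5 = -0.8333
  s[Y,Y] = ((-1.5)·(-1.5) + (-3.5)·(-3.5) + (-2.5)·(-2.5) + (1.5)·(1.5) + (3.5)·(3.5) + (2.5)·(2.5)) / 5 = 41.5/5 = 8.3
  s[Y,Z] = ((-1.5)·(1.1667) + (-3.5)·(0.1667) + (-2.5)·(3.1667) + (1.5)·(-2.8333) + (3.5)·(-3.8333) + (2.5)·(2.1667)) / 5 = -22.5/5 = -4.5
  s[Z,Z] = ((1.1667)·(1.1667) + (0.1667)·(0.1667) + (3.1667)·(3.1667) + (-2.8333)·(-2.8333) + (-3.8333)·(-3.8333) + (2.1667)·(2.1667)) / 5 = 38.8333/5 = 7.7667
  Sample standard deviations s_i = √(s[i,i]):
  s(X) = √(1.7667) = 1.3292
  s(Y) = √(8.3) = 2.881
  s(Z) = √(7.7667) = 2.7869

Step 3 — r_{ij} = s_{ij} / (s_i · s_j):
  r[X,X] = 1 (diagonal).
  r[X,Y] = 2.3 / (1.3292 · 2.881) = 2.3 / 3.8293 = 0.6006
  r[X,Z] = -0.8333 / (1.3292 · 2.7869) = -0.8333 / 3.7042 = -0.225
  r[Y,Y] = 1 (diagonal).
  r[Y,Z] = -4.5 / (2.881 · 2.7869) = -4.5 / 8.0289 = -0.5605
  r[Z,Z] = 1 (diagonal).

R is symmetric with unit diagonal. Assembling:

R = [[1, 0.6006, -0.225],
 [0.6006, 1, -0.5605],
 [-0.225, -0.5605, 1]]


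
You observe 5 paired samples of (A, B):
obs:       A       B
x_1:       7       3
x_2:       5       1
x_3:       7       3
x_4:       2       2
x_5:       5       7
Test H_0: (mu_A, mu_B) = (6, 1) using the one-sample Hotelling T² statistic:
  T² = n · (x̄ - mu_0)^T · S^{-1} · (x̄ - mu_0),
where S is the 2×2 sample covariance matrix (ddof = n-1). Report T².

Step 1 — sample mean vector:
  mean(A) = (7 + 5 + 7 + 2 + 5) / 5 = 26/5 = 5.2
  mean(B) = (3 + 1 + 3 + 2 + 7) / 5 = 16/5 = 3.2
  x̄ = (5.2, 3.2),  deviation x̄ - mu_0 = (5.2, 3.2) - (6, 1) = (-0.8, 2.2).

Step 2 — sample covariance matrix, S[i,j] = (1/(n-1)) · Σ_k (x_{k,i} - mean_i) · (x_{k,j} - mean_j), divisor n-1 = 4:
  S[A,A] = ((1.8)·(1.8) + (-0.2)·(-0.2) + (1.8)·(1.8) + (-3.2)·(-3.2) + (-0.2)·(-0.2)) / 4 = 16.8/4 = 4.2
  S[A,B] = ((1.8)·(-0.2) + (-0.2)·(-2.2) + (1.8)·(-0.2) + (-3.2)·(-1.2) + (-0.2)·(3.8)) / 4 = 2.8/4 = 0.7
  S[B,B] = ((-0.2)·(-0.2) + (-2.2)·(-2.2) + (-0.2)·(-0.2) + (-1.2)·(-1.2) + (3.8)·(3.8)) / 4 = 20.8/4 = 5.2
  S = [[4.2, 0.7],
 [0.7, 5.2]].

Step 3 — invert S. det(S) = 4.2·5.2 - (0.7)² = 21.35.
  S^{-1} = (1/det) · [[d, -b], [-b, a]] = [[0.2436, -0.0328],
 [-0.0328, 0.1967]].

Step 4 — quadratic form (x̄ - mu_0)^T · S^{-1} · (x̄ - mu_0):
  S^{-1} · (x̄ - mu_0) = (-0.267, 0.459),
  (x̄ - mu_0)^T · [...] = (-0.8)·(-0.267) + (2.2)·(0.459) = 1.2234.

Step 5 — scale by n: T² = 5 · 1.2234 = 6.1171.

T² ≈ 6.1171


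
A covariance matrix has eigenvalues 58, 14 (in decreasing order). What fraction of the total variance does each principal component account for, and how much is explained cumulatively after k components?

Step 1 — total variance = trace(Sigma) = Σ λ_i = 58 + 14 = 72.

Step 2 — fraction explained by component i = λ_i / Σ λ:
  PC1: 58/72 = 0.8056
  PC2: 14/72 = 0.1944

Step 3 — cumulative fraction after k components = (λ_1 + ... + λ_k) / Σ λ:
  k = 1: 58/72 = 0.8056
  k = 2: (58 + 14)/72 = 72/72 = 1

Summary (fraction, with percent):

explained: PC1 0.8056 (80.56%), PC2 0.1944 (19.44%);  cumulative: 0.8056, 1


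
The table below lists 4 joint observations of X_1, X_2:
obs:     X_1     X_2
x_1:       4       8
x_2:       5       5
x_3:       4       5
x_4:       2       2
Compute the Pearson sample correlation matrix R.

Step 1 — column means:
  mean(X_1) = (4 + 5 + 4 + 2) / 4 = 15/4 = 3.75
  mean(X_2) = (8 + 5 + 5 + 2) / 4 = 20/4 = 5

Step 2 — sample variances and covariances s[i,j] = (1/(n-1)) · Σ_k (x_{k,i} - mean_i) · (x_{k,j} - mean_j), with n-1 = 3:
  s[X_1,X_1] = ((0.25)·(0.25) + (1.25)·(1.25) + (0.25)·(0.25) + (-1.75)·(-1.75)) / 3 = 4.75/3 = 1.5833
  s[X_1,X_2] = ((0.25)·(3) + (1.25)·(0) + (0.25)·(0) + (-1.75)·(-3)) / 3 = 6/3 = 2
  s[X_2,X_2] = ((3)·(3) + (0)·(0) + (0)·(0) + (-3)·(-3)) / 3 = 18/3 = 6
  Sample standard deviations s_i = √(s[i,i]):
  s(X_1) = √(1.5833) = 1.2583
  s(X_2) = √(6) = 2.4495

Step 3 — r_{ij} = s_{ij} / (s_i · s_j):
  r[X_1,X_1] = 1 (diagonal).
  r[X_1,X_2] = 2 / (1.2583 · 2.4495) = 2 / 3.0822 = 0.6489
  r[X_2,X_2] = 1 (diagonal).

R is symmetric with unit diagonal. Assembling:

R = [[1, 0.6489],
 [0.6489, 1]]


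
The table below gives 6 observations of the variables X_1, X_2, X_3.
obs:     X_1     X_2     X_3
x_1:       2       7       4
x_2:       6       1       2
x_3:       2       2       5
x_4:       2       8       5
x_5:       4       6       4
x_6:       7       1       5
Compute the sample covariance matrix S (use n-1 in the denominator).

Step 1 — column means:
  mean(X_1) = (2 + 6 + 2 + 2 + 4 + 7) / 6 = 23/6 = 3.8333
  mean(X_2) = (7 + 1 + 2 + 8 + 6 + 1) / 6 = 25/6 = 4.1667
  mean(X_3) = (4 + 2 + 5 + 5 + 4 + 5) / 6 = 25/6 = 4.1667

Step 2 — sample covariance S[i,j] = (1/(n-1)) · Σ_k (x_{k,i} - mean_i) · (x_{k,j} - mean_j), with n-1 = 5.
  S[X_1,X_1] = ((-1.8333)·(-1.8333) + (2.1667)·(2.1667) + (-1.8333)·(-1.8333) + (-1.8333)·(-1.8333) + (0.1667)·(0.1667) + (3.1667)·(3.1667)) / 5 = 24.8333/5 = 4.9667
  S[X_1,X_2] = ((-1.8333)·(2.8333) + (2.1667)·(-3.1667) + (-1.8333)·(-2.1667) + (-1.8333)·(3.8333) + (0.1667)·(1.8333) + (3.1667)·(-3.1667)) / 5 = -24.8333/5 = -4.9667
  S[X_1,X_3] = ((-1.8333)·(-0.1667) + (2.1667)·(-2.1667) + (-1.8333)·(0.8333) + (-1.8333)·(0.8333) + (0.1667)·(-0.1667) + (3.1667)·(0.8333)) / 5 = -4.8333/5 = -0.9667
  S[X_2,X_2] = ((2.8333)·(2.8333) + (-3.1667)·(-3.1667) + (-2.1667)·(-2.1667) + (3.8333)·(3.8333) + (1.8333)·(1.8333) + (-3.1667)·(-3.1667)) / 5 = 50.8333/5 = 10.1667
  S[X_2,X_3] = ((2.8333)·(-0.1667) + (-3.1667)·(-2.1667) + (-2.1667)·(0.8333) + (3.8333)·(0.8333) + (1.8333)·(-0.1667) + (-3.1667)·(0.8333)) / 5 = 4.8333/5 = 0.9667
  S[X_3,X_3] = ((-0.1667)·(-0.1667) + (-2.1667)·(-2.1667) + (0.8333)·(0.8333) + (0.8333)·(0.8333) + (-0.1667)·(-0.1667) + (0.8333)·(0.8333)) / 5 = 6.8333/5 = 1.3667

S is symmetric (S[j,i] = S[i,j]). Assembling:

S = [[4.9667, -4.9667, -0.9667],
 [-4.9667, 10.1667, 0.9667],
 [-0.9667, 0.9667, 1.3667]]
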